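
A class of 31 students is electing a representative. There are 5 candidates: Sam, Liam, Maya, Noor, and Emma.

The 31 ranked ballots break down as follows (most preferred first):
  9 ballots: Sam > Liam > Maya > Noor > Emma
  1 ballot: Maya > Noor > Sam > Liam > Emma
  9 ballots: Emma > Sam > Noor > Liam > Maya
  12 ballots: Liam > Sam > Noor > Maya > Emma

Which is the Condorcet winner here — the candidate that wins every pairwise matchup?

Sam

Sam vs Liam: 19–12
Sam vs Maya: 30–1
Sam vs Noor: 30–1
Sam vs Emma: 22–9
Sam beats every other candidate.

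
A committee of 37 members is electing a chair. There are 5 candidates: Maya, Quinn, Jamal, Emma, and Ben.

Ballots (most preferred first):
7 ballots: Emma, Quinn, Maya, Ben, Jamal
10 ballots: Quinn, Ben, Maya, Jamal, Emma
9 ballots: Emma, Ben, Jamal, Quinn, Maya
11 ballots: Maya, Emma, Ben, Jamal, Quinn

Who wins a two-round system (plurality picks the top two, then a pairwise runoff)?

Maya

Round 1 first-place votes: Maya 11, Quinn 10, Jamal 0, Emma 16, Ben 0. Emma and Maya advance.
Runoff: Emma is ranked above Maya on 16 ballots, Maya above Emma on 21.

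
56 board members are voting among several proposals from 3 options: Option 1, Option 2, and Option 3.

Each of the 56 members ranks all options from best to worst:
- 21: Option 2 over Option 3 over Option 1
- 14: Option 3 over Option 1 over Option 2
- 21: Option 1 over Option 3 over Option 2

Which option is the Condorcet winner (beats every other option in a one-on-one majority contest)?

Option 3 vs Option 1: 35–21
Option 3 vs Option 2: 35–21
Option 3 beats every other option.

Option 3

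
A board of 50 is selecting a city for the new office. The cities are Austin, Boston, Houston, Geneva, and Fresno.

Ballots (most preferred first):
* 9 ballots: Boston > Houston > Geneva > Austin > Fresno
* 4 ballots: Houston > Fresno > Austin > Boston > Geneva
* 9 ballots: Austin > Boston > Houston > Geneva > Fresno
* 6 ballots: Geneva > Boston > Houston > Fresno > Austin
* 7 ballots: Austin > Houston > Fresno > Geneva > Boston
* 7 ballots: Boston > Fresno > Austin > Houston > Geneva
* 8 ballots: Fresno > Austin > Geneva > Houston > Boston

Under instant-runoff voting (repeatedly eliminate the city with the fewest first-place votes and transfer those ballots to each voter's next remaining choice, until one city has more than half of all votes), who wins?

Austin

Round 1: Austin 16, Boston 16, Houston 4, Geneva 6, Fresno 8. Houston eliminated.
Round 2: Austin 16, Boston 16, Geneva 6, Fresno 12. Geneva eliminated.
Round 3: Austin 16, Boston 22, Fresno 12. Fresno eliminated.
Round 4: Austin 28, Boston 22. Austin has a majority (≥26).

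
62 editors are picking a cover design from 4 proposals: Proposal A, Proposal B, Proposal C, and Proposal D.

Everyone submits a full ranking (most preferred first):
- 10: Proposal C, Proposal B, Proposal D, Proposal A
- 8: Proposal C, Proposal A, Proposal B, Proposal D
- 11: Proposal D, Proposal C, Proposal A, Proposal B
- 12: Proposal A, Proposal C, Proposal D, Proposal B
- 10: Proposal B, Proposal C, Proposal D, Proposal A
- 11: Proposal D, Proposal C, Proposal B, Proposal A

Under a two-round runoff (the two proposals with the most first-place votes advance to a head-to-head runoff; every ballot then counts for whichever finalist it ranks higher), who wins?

Proposal C

Round 1 first-place votes: Proposal A 12, Proposal B 10, Proposal C 18, Proposal D 22. Proposal D and Proposal C advance.
Runoff: Proposal D is ranked above Proposal C on 22 ballots, Proposal C above Proposal D on 40.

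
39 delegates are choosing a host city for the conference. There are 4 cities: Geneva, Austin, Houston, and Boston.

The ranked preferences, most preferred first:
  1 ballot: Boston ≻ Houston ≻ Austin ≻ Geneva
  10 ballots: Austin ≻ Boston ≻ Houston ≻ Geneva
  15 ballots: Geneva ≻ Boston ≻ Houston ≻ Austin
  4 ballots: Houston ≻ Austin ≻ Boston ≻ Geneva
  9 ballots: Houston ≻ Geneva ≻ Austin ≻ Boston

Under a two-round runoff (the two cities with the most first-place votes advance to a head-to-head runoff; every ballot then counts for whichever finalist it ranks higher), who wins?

Houston

Round 1 first-place votes: Geneva 15, Austin 10, Houston 13, Boston 1. Geneva and Houston advance.
Runoff: Geneva is ranked above Houston on 15 ballots, Houston above Geneva on 24.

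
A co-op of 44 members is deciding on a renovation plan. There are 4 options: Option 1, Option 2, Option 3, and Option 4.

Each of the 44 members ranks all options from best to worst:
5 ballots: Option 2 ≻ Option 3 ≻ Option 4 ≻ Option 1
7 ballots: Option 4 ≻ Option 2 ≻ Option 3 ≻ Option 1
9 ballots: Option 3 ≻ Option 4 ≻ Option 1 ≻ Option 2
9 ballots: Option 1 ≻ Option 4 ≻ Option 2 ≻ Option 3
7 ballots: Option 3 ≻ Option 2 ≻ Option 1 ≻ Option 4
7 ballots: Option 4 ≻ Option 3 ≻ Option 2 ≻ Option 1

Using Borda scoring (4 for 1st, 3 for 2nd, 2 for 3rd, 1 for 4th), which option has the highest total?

Option 1: 5×1 + 7×1 + 9×2 + 9×4 + 7×2 + 7×1 = 87
Option 2: 5×4 + 7×3 + 9×1 + 9×2 + 7×3 + 7×2 = 103
Option 3: 5×3 + 7×2 + 9×4 + 9×1 + 7×4 + 7×3 = 123
Option 4: 5×2 + 7×4 + 9×3 + 9×3 + 7×1 + 7×4 = 127

Option 4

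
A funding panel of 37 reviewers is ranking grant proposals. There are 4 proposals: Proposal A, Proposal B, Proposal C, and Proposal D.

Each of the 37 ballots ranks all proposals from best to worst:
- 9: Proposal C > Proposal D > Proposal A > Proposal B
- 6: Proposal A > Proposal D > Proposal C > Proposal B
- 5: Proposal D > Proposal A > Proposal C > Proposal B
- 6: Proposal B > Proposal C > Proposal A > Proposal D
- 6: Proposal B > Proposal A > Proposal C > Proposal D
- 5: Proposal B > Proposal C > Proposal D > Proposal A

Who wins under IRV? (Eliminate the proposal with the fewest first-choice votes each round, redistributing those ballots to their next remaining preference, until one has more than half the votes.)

Proposal A

Round 1: Proposal A 6, Proposal B 17, Proposal C 9, Proposal D 5. Proposal D eliminated.
Round 2: Proposal A 11, Proposal B 17, Proposal C 9. Proposal C eliminated.
Round 3: Proposal A 20, Proposal B 17. Proposal A has a majority (≥19).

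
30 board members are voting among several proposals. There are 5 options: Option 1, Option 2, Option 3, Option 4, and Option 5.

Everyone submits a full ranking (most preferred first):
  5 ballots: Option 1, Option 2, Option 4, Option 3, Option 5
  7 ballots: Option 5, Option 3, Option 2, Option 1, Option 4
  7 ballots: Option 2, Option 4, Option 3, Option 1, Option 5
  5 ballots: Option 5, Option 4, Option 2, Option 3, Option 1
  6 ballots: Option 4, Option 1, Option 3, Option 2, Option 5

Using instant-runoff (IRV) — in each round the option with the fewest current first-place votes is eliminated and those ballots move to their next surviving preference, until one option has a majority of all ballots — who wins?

Round 1: Option 1 5, Option 2 7, Option 3 0, Option 4 6, Option 5 12. Option 3 eliminated.
Round 2: Option 1 5, Option 2 7, Option 4 6, Option 5 12. Option 1 eliminated.
Round 3: Option 2 12, Option 4 6, Option 5 12. Option 4 eliminated.
Round 4: Option 2 18, Option 5 12. Option 2 has a majority (≥16).

Option 2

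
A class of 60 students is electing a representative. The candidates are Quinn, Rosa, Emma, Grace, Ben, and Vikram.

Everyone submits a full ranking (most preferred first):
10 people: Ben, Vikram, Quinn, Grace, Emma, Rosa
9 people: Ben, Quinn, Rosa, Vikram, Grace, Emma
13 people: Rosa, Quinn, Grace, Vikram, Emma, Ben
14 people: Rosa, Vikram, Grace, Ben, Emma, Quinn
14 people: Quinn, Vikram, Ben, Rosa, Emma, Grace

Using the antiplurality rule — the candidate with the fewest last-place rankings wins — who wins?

Last-place votes: Quinn 14, Rosa 10, Emma 9, Grace 14, Ben 13, Vikram 0.

Vikram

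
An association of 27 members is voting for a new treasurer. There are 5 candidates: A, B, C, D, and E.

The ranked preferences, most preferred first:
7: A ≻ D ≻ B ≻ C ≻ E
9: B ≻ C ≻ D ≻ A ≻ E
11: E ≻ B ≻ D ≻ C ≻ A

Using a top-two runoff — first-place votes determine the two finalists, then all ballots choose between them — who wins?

B

Round 1 first-place votes: A 7, B 9, C 0, D 0, E 11. E and B advance.
Runoff: E is ranked above B on 11 ballots, B above E on 16.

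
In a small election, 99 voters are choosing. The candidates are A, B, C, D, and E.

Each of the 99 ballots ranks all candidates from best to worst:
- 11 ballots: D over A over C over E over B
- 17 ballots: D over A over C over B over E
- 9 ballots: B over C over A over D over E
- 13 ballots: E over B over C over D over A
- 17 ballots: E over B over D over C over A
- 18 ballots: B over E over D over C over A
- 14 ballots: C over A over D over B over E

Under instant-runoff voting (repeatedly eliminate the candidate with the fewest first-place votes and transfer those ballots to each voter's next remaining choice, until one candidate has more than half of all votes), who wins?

D

Round 1: A 0, B 27, C 14, D 28, E 30. A eliminated.
Round 2: B 27, C 14, D 28, E 30. C eliminated.
Round 3: B 27, D 42, E 30. B eliminated.
Round 4: D 51, E 48. D has a majority (≥50).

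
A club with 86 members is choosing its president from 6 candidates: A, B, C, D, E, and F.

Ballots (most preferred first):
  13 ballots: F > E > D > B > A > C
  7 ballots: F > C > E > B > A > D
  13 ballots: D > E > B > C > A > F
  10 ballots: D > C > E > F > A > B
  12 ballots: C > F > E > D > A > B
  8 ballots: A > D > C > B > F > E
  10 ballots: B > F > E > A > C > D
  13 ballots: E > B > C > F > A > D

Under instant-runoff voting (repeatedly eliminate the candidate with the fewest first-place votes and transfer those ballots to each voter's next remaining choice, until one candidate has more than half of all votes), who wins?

F

Round 1: A 8, B 10, C 12, D 23, E 13, F 20. A eliminated.
Round 2: B 10, C 12, D 31, E 13, F 20. B eliminated.
Round 3: C 12, D 31, E 13, F 30. C eliminated.
Round 4: D 31, E 13, F 42. E eliminated.
Round 5: D 31, F 55. F has a majority (≥44).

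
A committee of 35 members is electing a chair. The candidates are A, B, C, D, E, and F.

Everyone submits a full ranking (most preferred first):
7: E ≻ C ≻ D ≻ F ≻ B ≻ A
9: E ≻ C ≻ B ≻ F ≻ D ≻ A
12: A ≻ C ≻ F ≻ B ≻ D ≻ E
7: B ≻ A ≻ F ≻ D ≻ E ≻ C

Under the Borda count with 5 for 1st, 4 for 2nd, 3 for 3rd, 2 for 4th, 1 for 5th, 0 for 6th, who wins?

A: 7×0 + 9×0 + 12×5 + 7×4 = 88
B: 7×1 + 9×3 + 12×2 + 7×5 = 93
C: 7×4 + 9×4 + 12×4 + 7×0 = 112
D: 7×3 + 9×1 + 12×1 + 7×2 = 56
E: 7×5 + 9×5 + 12×0 + 7×1 = 87
F: 7×2 + 9×2 + 12×3 + 7×3 = 89

C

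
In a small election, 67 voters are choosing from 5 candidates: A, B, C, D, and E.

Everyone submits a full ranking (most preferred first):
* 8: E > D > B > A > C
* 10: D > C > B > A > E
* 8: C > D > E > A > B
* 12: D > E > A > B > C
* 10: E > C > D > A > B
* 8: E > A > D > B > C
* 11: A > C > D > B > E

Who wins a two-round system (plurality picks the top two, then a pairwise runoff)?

Round 1 first-place votes: A 11, B 0, C 8, D 22, E 26. E and D advance.
Runoff: E is ranked above D on 26 ballots, D above E on 41.

D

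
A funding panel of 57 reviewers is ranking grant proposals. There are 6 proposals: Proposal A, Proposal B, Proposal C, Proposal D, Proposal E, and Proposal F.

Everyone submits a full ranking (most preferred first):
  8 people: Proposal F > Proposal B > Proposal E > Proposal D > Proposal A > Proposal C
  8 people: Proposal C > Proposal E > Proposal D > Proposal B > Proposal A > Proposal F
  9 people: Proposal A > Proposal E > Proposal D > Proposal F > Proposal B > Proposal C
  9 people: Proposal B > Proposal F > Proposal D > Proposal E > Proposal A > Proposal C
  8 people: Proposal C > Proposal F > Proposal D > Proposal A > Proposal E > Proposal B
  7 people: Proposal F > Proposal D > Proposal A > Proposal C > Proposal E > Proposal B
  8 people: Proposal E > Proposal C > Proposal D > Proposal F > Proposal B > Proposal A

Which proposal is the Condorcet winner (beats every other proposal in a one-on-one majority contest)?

Proposal F

Proposal F vs Proposal A: 40–17
Proposal F vs Proposal B: 40–17
Proposal F vs Proposal C: 33–24
Proposal F vs Proposal D: 32–25
Proposal F vs Proposal E: 32–25
Proposal F beats every other proposal.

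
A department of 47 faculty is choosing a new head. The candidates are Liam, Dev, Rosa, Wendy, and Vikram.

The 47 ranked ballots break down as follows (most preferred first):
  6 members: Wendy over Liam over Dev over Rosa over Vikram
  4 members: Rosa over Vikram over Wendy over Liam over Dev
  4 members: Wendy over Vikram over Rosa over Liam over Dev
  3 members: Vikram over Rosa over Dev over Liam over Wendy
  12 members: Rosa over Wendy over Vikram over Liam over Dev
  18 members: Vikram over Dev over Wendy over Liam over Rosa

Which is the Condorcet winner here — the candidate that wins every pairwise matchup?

Vikram vs Liam: 41–6
Vikram vs Dev: 41–6
Vikram vs Rosa: 25–22
Vikram vs Wendy: 25–22
Vikram beats every other candidate.

Vikram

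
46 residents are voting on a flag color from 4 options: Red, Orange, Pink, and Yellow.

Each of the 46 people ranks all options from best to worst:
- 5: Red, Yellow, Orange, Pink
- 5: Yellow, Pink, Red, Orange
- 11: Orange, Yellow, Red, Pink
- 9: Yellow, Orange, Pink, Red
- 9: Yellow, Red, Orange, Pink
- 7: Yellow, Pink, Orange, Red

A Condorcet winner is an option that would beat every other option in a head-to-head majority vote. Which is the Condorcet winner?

Yellow vs Red: 41–5
Yellow vs Orange: 35–11
Yellow vs Pink: 46–0
Yellow beats every other option.

Yellow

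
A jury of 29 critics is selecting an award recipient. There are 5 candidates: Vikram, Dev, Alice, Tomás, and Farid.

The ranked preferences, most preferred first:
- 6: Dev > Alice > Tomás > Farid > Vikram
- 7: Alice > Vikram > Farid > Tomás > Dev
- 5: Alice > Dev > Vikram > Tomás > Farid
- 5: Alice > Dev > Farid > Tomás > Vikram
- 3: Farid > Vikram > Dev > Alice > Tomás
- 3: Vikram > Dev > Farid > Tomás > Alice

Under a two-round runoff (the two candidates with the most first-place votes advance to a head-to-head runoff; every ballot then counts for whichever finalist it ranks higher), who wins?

Round 1 first-place votes: Vikram 3, Dev 6, Alice 17, Tomás 0, Farid 3. Alice and Dev advance.
Runoff: Alice is ranked above Dev on 17 ballots, Dev above Alice on 12.

Alice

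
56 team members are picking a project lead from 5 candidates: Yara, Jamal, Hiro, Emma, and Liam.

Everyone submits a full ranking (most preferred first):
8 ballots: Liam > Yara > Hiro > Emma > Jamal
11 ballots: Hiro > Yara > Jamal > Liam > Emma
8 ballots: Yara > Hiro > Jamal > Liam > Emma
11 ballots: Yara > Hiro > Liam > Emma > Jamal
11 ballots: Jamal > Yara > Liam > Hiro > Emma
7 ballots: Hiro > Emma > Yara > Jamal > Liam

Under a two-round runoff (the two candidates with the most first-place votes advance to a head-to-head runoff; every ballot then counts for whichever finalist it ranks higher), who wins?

Yara

Round 1 first-place votes: Yara 19, Jamal 11, Hiro 18, Emma 0, Liam 8. Yara and Hiro advance.
Runoff: Yara is ranked above Hiro on 38 ballots, Hiro above Yara on 18.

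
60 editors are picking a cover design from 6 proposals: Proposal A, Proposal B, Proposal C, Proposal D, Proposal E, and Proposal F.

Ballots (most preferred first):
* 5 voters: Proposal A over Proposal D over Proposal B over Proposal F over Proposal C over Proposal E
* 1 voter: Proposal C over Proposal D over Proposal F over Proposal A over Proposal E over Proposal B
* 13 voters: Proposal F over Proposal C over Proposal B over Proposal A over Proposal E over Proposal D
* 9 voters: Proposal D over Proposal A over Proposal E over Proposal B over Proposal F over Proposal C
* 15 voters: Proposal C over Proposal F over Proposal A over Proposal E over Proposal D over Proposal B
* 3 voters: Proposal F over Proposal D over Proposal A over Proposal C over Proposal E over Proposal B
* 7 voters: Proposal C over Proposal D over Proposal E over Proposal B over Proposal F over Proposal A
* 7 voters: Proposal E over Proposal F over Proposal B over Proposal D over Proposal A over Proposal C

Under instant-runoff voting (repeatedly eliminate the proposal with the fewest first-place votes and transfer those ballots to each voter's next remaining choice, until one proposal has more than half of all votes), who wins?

Proposal F

Round 1: Proposal A 5, Proposal B 0, Proposal C 23, Proposal D 9, Proposal E 7, Proposal F 16. Proposal B eliminated.
Round 2: Proposal A 5, Proposal C 23, Proposal D 9, Proposal E 7, Proposal F 16. Proposal A eliminated.
Round 3: Proposal C 23, Proposal D 14, Proposal E 7, Proposal F 16. Proposal E eliminated.
Round 4: Proposal C 23, Proposal D 14, Proposal F 23. Proposal D eliminated.
Round 5: Proposal C 23, Proposal F 37. Proposal F has a majority (≥31).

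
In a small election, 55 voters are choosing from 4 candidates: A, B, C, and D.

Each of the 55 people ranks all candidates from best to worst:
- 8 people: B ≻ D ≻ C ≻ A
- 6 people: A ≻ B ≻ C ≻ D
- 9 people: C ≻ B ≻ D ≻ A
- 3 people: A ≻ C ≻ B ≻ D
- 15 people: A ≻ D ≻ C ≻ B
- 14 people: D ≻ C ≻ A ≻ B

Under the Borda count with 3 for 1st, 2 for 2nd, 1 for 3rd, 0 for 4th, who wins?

D

A: 8×0 + 6×3 + 9×0 + 3×3 + 15×3 + 14×1 = 86
B: 8×3 + 6×2 + 9×2 + 3×1 + 15×0 + 14×0 = 57
C: 8×1 + 6×1 + 9×3 + 3×2 + 15×1 + 14×2 = 90
D: 8×2 + 6×0 + 9×1 + 3×0 + 15×2 + 14×3 = 97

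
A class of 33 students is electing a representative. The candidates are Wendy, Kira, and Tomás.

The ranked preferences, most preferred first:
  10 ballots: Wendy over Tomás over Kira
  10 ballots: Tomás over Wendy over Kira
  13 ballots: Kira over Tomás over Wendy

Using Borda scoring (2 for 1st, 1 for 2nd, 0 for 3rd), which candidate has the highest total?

Tomás

Wendy: 10×2 + 10×1 + 13×0 = 30
Kira: 10×0 + 10×0 + 13×2 = 26
Tomás: 10×1 + 10×2 + 13×1 = 43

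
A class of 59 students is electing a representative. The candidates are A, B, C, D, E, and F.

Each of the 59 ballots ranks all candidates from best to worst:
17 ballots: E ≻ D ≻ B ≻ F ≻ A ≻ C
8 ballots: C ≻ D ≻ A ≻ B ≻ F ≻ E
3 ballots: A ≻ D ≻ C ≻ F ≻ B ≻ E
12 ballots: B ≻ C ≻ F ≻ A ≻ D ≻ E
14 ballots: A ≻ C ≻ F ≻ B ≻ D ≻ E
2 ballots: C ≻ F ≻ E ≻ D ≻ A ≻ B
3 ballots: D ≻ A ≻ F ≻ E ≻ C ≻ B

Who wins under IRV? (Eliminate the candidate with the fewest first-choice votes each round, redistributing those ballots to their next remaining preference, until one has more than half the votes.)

A

Round 1: A 17, B 12, C 10, D 3, E 17, F 0. F eliminated.
Round 2: A 17, B 12, C 10, D 3, E 17. D eliminated.
Round 3: A 20, B 12, C 10, E 17. C eliminated.
Round 4: A 28, B 12, E 19. B eliminated.
Round 5: A 40, E 19. A has a majority (≥30).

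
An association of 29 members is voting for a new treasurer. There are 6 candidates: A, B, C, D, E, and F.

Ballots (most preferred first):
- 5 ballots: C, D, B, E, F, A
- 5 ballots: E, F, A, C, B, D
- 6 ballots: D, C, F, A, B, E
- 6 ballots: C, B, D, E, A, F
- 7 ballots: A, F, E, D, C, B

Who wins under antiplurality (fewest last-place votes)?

C

Last-place votes: A 5, B 7, C 0, D 5, E 6, F 6.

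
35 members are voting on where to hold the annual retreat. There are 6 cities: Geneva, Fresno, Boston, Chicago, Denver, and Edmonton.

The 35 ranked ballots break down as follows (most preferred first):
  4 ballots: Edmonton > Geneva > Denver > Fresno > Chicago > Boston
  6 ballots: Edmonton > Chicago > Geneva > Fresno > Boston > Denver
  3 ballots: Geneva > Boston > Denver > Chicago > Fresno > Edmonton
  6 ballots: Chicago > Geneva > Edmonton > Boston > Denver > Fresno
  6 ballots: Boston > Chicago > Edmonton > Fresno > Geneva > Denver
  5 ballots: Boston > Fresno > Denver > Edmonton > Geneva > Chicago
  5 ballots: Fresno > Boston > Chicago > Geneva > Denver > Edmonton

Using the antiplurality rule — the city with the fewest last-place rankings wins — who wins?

Geneva

Last-place votes: Geneva 0, Fresno 6, Boston 4, Chicago 5, Denver 12, Edmonton 8.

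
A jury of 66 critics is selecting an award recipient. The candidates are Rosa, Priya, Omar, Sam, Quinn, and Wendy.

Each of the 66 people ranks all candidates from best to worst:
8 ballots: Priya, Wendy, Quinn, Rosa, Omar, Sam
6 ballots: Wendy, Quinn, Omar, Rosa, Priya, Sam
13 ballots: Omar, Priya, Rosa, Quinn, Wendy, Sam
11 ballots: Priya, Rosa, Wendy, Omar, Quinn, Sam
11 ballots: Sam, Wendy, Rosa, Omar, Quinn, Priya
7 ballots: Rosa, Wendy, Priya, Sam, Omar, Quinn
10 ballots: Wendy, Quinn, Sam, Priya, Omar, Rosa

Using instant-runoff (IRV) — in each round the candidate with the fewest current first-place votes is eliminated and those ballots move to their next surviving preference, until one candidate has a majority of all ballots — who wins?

Round 1: Rosa 7, Priya 19, Omar 13, Sam 11, Quinn 0, Wendy 16. Quinn eliminated.
Round 2: Rosa 7, Priya 19, Omar 13, Sam 11, Wendy 16. Rosa eliminated.
Round 3: Priya 19, Omar 13, Sam 11, Wendy 23. Sam eliminated.
Round 4: Priya 19, Omar 13, Wendy 34. Wendy has a majority (≥34).

Wendy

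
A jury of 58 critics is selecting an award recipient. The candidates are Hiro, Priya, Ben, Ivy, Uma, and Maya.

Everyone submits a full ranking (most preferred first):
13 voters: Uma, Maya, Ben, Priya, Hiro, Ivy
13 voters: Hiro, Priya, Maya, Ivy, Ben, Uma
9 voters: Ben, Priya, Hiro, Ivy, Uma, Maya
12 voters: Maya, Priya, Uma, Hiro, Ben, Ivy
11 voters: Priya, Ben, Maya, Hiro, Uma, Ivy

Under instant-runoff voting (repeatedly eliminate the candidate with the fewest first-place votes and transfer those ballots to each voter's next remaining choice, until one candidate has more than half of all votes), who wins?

Round 1: Hiro 13, Priya 11, Ben 9, Ivy 0, Uma 13, Maya 12. Ivy eliminated.
Round 2: Hiro 13, Priya 11, Ben 9, Uma 13, Maya 12. Ben eliminated.
Round 3: Hiro 13, Priya 20, Uma 13, Maya 12. Maya eliminated.
Round 4: Hiro 13, Priya 32, Uma 13. Priya has a majority (≥30).

Priya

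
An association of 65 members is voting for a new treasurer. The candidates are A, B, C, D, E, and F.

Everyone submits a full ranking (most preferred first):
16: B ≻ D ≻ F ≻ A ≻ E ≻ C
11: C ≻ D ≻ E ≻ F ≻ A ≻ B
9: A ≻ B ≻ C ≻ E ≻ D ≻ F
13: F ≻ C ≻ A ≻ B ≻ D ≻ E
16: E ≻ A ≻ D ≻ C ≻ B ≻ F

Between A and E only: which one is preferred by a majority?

A is ranked above E on 38 ballots; E above A on 27.

A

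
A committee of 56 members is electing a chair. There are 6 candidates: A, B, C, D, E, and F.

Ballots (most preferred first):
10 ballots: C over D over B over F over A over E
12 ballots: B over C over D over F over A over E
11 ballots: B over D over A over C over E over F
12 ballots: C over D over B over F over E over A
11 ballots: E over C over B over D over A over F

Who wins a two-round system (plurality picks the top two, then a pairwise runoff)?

Round 1 first-place votes: A 0, B 23, C 22, D 0, E 11, F 0. B and C advance.
Runoff: B is ranked above C on 23 ballots, C above B on 33.

C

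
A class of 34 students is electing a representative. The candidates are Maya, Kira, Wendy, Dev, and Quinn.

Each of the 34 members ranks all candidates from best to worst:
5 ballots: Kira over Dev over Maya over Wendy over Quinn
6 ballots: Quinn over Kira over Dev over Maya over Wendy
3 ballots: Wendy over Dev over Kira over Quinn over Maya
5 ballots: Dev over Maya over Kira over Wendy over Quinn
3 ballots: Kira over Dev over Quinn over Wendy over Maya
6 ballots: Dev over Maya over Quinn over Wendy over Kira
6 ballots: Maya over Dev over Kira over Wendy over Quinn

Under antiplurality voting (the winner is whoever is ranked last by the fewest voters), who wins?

Last-place votes: Maya 6, Kira 6, Wendy 6, Dev 0, Quinn 16.

Dev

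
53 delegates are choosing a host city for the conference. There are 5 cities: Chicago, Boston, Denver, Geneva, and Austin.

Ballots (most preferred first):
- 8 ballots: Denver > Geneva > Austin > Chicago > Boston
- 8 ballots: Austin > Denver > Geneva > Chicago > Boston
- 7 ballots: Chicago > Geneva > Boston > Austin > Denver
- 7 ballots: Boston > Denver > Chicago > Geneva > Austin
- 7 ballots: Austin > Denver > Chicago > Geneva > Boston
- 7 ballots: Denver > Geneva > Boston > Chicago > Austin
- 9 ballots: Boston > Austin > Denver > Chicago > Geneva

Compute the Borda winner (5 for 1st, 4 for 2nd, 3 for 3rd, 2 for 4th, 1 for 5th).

Chicago: 8×2 + 8×2 + 7×5 + 7×3 + 7×3 + 7×2 + 9×2 = 141
Boston: 8×1 + 8×1 + 7×3 + 7×5 + 7×1 + 7×3 + 9×5 = 145
Denver: 8×5 + 8×4 + 7×1 + 7×4 + 7×4 + 7×5 + 9×3 = 197
Geneva: 8×4 + 8×3 + 7×4 + 7×2 + 7×2 + 7×4 + 9×1 = 149
Austin: 8×3 + 8×5 + 7×2 + 7×1 + 7×5 + 7×1 + 9×4 = 163

Denver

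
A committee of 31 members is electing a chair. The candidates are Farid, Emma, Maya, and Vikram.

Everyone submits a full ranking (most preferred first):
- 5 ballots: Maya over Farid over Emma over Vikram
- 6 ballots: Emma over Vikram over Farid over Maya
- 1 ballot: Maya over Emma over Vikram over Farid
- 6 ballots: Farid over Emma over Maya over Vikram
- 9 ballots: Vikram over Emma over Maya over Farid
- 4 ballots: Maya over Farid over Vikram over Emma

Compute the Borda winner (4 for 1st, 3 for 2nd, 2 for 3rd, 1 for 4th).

Farid: 5×3 + 6×2 + 1×1 + 6×4 + 9×1 + 4×3 = 73
Emma: 5×2 + 6×4 + 1×3 + 6×3 + 9×3 + 4×1 = 86
Maya: 5×4 + 6×1 + 1×4 + 6×2 + 9×2 + 4×4 = 76
Vikram: 5×1 + 6×3 + 1×2 + 6×1 + 9×4 + 4×2 = 75

Emma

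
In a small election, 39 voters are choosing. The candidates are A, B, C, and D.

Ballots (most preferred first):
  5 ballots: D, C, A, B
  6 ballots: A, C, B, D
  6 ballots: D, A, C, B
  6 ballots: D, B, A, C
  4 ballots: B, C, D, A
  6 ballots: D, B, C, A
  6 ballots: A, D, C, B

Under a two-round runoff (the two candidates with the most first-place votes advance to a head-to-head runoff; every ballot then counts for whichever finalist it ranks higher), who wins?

Round 1 first-place votes: A 12, B 4, C 0, D 23. D and A advance.
Runoff: D is ranked above A on 27 ballots, A above D on 12.

D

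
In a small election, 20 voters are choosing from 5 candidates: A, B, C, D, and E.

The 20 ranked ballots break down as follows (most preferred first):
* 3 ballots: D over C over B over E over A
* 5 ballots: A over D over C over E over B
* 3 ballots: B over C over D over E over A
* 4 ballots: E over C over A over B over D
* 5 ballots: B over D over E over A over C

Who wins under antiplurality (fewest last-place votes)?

E

Last-place votes: A 6, B 5, C 5, D 4, E 0.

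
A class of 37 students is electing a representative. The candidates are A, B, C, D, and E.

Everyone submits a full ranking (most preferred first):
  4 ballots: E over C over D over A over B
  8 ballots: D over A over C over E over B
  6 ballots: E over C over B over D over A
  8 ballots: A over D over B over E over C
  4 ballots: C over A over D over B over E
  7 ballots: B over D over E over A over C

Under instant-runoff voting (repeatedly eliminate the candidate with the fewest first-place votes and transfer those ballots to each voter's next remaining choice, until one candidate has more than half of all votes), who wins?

D

Round 1: A 8, B 7, C 4, D 8, E 10. C eliminated.
Round 2: A 12, B 7, D 8, E 10. B eliminated.
Round 3: A 12, D 15, E 10. E eliminated.
Round 4: A 12, D 25. D has a majority (≥19).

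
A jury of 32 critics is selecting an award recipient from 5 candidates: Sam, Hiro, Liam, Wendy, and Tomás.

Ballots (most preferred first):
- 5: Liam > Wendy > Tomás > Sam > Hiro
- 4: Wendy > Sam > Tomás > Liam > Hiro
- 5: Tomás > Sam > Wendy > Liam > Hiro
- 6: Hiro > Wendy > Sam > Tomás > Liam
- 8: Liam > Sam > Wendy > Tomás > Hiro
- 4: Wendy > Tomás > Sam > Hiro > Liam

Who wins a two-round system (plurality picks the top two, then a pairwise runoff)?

Round 1 first-place votes: Sam 0, Hiro 6, Liam 13, Wendy 8, Tomás 5. Liam and Wendy advance.
Runoff: Liam is ranked above Wendy on 13 ballots, Wendy above Liam on 19.

Wendy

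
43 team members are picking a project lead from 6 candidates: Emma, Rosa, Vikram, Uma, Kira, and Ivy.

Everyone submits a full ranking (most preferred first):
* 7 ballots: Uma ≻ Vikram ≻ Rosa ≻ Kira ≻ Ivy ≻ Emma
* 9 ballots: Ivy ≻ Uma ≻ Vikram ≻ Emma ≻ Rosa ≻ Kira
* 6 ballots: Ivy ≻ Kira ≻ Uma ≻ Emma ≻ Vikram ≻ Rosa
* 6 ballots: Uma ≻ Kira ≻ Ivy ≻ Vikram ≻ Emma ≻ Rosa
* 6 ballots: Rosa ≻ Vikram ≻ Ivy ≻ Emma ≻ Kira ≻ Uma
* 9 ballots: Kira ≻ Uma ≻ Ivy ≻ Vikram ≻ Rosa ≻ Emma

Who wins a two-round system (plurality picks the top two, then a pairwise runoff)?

Round 1 first-place votes: Emma 0, Rosa 6, Vikram 0, Uma 13, Kira 9, Ivy 15. Ivy and Uma advance.
Runoff: Ivy is ranked above Uma on 21 ballots, Uma above Ivy on 22.

Uma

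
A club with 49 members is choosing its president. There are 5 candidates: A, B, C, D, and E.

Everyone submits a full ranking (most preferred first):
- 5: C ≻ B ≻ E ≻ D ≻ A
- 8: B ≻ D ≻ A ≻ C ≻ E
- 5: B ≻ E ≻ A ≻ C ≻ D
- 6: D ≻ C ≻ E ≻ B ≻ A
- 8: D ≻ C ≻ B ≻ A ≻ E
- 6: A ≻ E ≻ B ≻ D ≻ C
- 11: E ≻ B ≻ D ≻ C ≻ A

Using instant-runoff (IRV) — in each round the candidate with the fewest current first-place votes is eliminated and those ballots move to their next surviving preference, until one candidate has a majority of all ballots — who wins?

Round 1: A 6, B 13, C 5, D 14, E 11. C eliminated.
Round 2: A 6, B 18, D 14, E 11. A eliminated.
Round 3: B 18, D 14, E 17. D eliminated.
Round 4: B 26, E 23. B has a majority (≥25).

B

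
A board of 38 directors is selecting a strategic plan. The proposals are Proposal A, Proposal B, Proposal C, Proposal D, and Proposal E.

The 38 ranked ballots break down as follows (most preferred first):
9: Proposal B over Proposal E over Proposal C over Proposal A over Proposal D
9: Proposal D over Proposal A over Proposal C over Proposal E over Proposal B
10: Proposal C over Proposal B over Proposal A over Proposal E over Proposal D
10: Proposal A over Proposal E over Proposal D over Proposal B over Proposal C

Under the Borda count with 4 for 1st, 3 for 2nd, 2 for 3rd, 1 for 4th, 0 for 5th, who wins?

Proposal A: 9×1 + 9×3 + 10×2 + 10×4 = 96
Proposal B: 9×4 + 9×0 + 10×3 + 10×1 = 76
Proposal C: 9×2 + 9×2 + 10×4 + 10×0 = 76
Proposal D: 9×0 + 9×4 + 10×0 + 10×2 = 56
Proposal E: 9×3 + 9×1 + 10×1 + 10×3 = 76

Proposal A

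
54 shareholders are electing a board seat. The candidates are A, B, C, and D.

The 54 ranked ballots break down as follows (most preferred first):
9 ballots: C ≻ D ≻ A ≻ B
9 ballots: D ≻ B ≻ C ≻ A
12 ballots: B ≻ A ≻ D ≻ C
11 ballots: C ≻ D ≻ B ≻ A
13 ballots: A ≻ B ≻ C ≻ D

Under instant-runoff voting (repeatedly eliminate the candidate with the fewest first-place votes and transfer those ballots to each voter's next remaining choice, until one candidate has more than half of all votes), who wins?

Round 1: A 13, B 12, C 20, D 9. D eliminated.
Round 2: A 13, B 21, C 20. A eliminated.
Round 3: B 34, C 20. B has a majority (≥28).

B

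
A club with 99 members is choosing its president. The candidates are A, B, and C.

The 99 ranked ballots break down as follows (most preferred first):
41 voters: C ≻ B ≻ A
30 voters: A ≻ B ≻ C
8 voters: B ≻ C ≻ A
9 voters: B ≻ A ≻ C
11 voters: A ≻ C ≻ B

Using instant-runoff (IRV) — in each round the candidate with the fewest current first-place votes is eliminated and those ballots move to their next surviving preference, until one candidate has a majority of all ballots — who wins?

Round 1: A 41, B 17, C 41. B eliminated.
Round 2: A 50, C 49. A has a majority (≥50).

A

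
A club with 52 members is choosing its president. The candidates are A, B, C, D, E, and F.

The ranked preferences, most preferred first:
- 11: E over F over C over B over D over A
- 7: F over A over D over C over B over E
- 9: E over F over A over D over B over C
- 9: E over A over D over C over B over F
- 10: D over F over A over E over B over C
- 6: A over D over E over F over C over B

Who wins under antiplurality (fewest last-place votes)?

Last-place votes: A 11, B 6, C 19, D 0, E 7, F 9.

D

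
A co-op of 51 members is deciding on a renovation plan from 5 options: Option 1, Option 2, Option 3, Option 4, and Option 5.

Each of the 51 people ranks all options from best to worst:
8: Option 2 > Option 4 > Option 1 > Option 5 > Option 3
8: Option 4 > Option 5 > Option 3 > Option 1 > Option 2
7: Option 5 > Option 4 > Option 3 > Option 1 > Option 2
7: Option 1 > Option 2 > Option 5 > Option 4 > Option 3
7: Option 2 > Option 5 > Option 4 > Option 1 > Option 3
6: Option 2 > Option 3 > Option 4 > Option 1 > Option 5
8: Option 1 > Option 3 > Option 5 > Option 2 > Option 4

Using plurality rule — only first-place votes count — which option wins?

First-place votes: Option 1 15, Option 2 21, Option 3 0, Option 4 8, Option 5 7.

Option 2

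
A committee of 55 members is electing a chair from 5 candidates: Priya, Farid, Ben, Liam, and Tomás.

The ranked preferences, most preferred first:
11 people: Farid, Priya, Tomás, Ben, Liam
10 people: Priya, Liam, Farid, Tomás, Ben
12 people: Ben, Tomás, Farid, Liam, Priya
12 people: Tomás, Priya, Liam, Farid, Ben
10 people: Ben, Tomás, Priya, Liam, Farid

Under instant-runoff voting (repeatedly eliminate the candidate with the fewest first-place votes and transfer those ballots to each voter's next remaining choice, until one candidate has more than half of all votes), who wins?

Farid

Round 1: Priya 10, Farid 11, Ben 22, Liam 0, Tomás 12. Liam eliminated.
Round 2: Priya 10, Farid 11, Ben 22, Tomás 12. Priya eliminated.
Round 3: Farid 21, Ben 22, Tomás 12. Tomás eliminated.
Round 4: Farid 33, Ben 22. Farid has a majority (≥28).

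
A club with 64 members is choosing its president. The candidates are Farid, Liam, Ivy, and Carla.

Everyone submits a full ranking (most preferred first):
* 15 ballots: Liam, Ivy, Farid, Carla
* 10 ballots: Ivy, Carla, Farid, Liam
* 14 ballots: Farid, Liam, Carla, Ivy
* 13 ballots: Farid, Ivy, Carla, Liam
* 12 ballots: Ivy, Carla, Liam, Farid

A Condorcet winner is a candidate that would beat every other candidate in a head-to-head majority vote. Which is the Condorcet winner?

Ivy vs Farid: 37–27
Ivy vs Liam: 35–29
Ivy vs Carla: 50–14
Ivy beats every other candidate.

Ivy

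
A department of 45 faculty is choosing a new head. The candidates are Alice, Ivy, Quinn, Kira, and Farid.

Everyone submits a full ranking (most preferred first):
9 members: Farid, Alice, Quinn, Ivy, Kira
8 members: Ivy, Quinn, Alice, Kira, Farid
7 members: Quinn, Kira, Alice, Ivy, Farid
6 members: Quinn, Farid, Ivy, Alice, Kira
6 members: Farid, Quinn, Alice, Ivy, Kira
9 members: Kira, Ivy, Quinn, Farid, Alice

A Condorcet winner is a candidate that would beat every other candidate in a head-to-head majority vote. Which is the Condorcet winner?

Quinn

Quinn vs Alice: 36–9
Quinn vs Ivy: 28–17
Quinn vs Kira: 36–9
Quinn vs Farid: 30–15
Quinn beats every other candidate.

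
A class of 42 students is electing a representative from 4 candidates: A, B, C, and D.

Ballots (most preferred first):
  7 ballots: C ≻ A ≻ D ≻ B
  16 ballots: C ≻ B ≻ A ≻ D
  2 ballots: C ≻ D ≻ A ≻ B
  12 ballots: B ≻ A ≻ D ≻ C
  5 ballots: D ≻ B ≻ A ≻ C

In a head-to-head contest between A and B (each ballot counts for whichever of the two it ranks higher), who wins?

B

A is ranked above B on 9 ballots; B above A on 33.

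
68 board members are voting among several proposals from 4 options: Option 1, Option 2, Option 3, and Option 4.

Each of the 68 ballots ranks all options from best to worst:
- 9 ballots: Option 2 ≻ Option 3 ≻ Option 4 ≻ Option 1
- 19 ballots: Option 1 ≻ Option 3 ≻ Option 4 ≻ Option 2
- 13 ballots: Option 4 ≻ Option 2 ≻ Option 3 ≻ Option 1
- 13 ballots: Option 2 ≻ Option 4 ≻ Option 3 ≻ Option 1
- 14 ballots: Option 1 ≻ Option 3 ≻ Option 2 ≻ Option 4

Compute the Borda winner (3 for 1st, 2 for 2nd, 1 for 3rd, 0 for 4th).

Option 3

Option 1: 9×0 + 19×3 + 13×0 + 13×0 + 14×3 = 99
Option 2: 9×3 + 19×0 + 13×2 + 13×3 + 14×1 = 106
Option 3: 9×2 + 19×2 + 13×1 + 13×1 + 14×2 = 110
Option 4: 9×1 + 19×1 + 13×3 + 13×2 + 14×0 = 93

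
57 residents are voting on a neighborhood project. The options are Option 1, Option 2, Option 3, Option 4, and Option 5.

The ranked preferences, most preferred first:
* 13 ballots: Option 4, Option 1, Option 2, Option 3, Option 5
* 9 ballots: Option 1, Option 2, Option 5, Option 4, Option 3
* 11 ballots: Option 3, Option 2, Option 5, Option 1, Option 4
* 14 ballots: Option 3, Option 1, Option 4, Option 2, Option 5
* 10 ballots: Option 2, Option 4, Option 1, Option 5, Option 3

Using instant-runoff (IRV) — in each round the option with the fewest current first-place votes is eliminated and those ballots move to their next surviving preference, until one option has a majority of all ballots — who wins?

Option 2

Round 1: Option 1 9, Option 2 10, Option 3 25, Option 4 13, Option 5 0. Option 5 eliminated.
Round 2: Option 1 9, Option 2 10, Option 3 25, Option 4 13. Option 1 eliminated.
Round 3: Option 2 19, Option 3 25, Option 4 13. Option 4 eliminated.
Round 4: Option 2 32, Option 3 25. Option 2 has a majority (≥29).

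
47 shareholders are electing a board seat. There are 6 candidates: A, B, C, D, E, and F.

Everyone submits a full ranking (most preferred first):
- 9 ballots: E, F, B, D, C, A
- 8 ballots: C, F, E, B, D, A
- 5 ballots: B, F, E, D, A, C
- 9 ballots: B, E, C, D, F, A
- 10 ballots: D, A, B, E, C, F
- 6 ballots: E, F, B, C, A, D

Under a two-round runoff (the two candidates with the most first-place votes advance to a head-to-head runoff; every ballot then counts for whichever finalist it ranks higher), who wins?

B

Round 1 first-place votes: A 0, B 14, C 8, D 10, E 15, F 0. E and B advance.
Runoff: E is ranked above B on 23 ballots, B above E on 24.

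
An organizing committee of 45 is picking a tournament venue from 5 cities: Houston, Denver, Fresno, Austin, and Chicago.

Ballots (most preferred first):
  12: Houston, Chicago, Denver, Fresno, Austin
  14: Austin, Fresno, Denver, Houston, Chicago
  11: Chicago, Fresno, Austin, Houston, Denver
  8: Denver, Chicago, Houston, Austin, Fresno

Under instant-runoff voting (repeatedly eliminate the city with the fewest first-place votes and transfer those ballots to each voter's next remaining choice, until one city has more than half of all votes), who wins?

Chicago

Round 1: Houston 12, Denver 8, Fresno 0, Austin 14, Chicago 11. Fresno eliminated.
Round 2: Houston 12, Denver 8, Austin 14, Chicago 11. Denver eliminated.
Round 3: Houston 12, Austin 14, Chicago 19. Houston eliminated.
Round 4: Austin 14, Chicago 31. Chicago has a majority (≥23).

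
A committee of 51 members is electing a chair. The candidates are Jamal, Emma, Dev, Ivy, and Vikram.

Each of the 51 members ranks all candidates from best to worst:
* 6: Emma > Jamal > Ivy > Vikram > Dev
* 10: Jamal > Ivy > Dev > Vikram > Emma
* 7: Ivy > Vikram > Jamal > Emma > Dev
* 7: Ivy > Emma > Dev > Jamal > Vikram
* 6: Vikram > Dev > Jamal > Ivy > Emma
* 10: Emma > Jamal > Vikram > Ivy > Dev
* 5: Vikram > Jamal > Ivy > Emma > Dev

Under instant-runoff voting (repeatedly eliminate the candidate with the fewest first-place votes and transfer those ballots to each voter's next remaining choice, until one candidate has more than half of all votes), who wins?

Ivy

Round 1: Jamal 10, Emma 16, Dev 0, Ivy 14, Vikram 11. Dev eliminated.
Round 2: Jamal 10, Emma 16, Ivy 14, Vikram 11. Jamal eliminated.
Round 3: Emma 16, Ivy 24, Vikram 11. Vikram eliminated.
Round 4: Emma 16, Ivy 35. Ivy has a majority (≥26).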